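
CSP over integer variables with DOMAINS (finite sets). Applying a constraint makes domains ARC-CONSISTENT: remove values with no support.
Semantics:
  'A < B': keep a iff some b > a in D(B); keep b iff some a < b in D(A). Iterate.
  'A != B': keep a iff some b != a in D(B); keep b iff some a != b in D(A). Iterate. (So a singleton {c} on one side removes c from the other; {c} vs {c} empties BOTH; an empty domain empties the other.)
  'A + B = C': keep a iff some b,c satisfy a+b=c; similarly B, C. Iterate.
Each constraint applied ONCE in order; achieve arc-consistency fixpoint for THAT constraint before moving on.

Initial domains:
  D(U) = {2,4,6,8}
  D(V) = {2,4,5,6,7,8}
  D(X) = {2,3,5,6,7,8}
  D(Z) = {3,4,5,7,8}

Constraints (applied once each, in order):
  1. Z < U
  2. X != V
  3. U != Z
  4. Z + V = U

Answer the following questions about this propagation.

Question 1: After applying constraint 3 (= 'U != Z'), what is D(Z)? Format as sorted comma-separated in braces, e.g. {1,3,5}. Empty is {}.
Answer: {3,4,5,7}

Derivation:
Constraint 1 (Z < U) on D(Z)={3,4,5,7,8} D(U)={2,4,6,8}: Z {3,4,5,7,8}->{3,4,5,7}; U {2,4,6,8}->{4,6,8}
Constraint 2 (X != V) on D(X)={2,3,5,6,7,8} D(V)={2,4,5,6,7,8}: no change
Constraint 3 (U != Z) on D(U)={4,6,8} D(Z)={3,4,5,7}: no change
So after constraint 3: D(Z) = {3,4,5,7}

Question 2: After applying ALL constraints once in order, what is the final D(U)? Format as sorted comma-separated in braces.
Answer: {6,8}

Derivation:
Constraint 1 (Z < U) on D(Z)={3,4,5,7,8} D(U)={2,4,6,8}: Z {3,4,5,7,8}->{3,4,5,7}; U {2,4,6,8}->{4,6,8}
Constraint 2 (X != V) on D(X)={2,3,5,6,7,8} D(V)={2,4,5,6,7,8}: no change
Constraint 3 (U != Z) on D(U)={4,6,8} D(Z)={3,4,5,7}: no change
Constraint 4 (Z + V = U) on D(Z)={3,4,5,7} D(V)={2,4,5,6,7,8} D(U)={4,6,8}: Z {3,4,5,7}->{3,4}; V {2,4,5,6,7,8}->{2,4,5}; U {4,6,8}->{6,8}
So after all 4 constraints: D(U) = {6,8}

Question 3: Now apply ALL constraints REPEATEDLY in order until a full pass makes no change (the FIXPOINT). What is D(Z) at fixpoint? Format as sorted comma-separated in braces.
Answer: {3,4}

Derivation:
pass 0 (initial): D(Z)={3,4,5,7,8}
pass 1: U {2,4,6,8}->{6,8}; V {2,4,5,6,7,8}->{2,4,5}; Z {3,4,5,7,8}->{3,4}
pass 2: no change
Fixpoint after 2 passes: D(Z) = {3,4}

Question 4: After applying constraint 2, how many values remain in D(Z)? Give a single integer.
Constraint 1 (Z < U) on D(Z)={3,4,5,7,8} D(U)={2,4,6,8}: Z {3,4,5,7,8}->{3,4,5,7}; U {2,4,6,8}->{4,6,8}
Constraint 2 (X != V) on D(X)={2,3,5,6,7,8} D(V)={2,4,5,6,7,8}: no change
So after constraint 2: D(Z)={3,4,5,7}, size = 4

Answer: 4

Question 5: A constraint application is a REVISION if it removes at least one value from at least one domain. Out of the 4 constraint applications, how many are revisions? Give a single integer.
Answer: 2

Derivation:
Constraint 1 (Z < U) on D(Z)={3,4,5,7,8} D(U)={2,4,6,8}: Z {3,4,5,7,8}->{3,4,5,7}; U {2,4,6,8}->{4,6,8} => REVISION
Constraint 2 (X != V) on D(X)={2,3,5,6,7,8} D(V)={2,4,5,6,7,8}: no change => not a revision
Constraint 3 (U != Z) on D(U)={4,6,8} D(Z)={3,4,5,7}: no change => not a revision
Constraint 4 (Z + V = U) on D(Z)={3,4,5,7} D(V)={2,4,5,6,7,8} D(U)={4,6,8}: Z {3,4,5,7}->{3,4}; V {2,4,5,6,7,8}->{2,4,5}; U {4,6,8}->{6,8} => REVISION
Total revisions = 2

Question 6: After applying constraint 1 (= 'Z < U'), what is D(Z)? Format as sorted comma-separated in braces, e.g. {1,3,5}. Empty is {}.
Answer: {3,4,5,7}

Derivation:
Constraint 1 (Z < U) on D(Z)={3,4,5,7,8} D(U)={2,4,6,8}: Z {3,4,5,7,8}->{3,4,5,7}; U {2,4,6,8}->{4,6,8}
So after constraint 1: D(Z) = {3,4,5,7}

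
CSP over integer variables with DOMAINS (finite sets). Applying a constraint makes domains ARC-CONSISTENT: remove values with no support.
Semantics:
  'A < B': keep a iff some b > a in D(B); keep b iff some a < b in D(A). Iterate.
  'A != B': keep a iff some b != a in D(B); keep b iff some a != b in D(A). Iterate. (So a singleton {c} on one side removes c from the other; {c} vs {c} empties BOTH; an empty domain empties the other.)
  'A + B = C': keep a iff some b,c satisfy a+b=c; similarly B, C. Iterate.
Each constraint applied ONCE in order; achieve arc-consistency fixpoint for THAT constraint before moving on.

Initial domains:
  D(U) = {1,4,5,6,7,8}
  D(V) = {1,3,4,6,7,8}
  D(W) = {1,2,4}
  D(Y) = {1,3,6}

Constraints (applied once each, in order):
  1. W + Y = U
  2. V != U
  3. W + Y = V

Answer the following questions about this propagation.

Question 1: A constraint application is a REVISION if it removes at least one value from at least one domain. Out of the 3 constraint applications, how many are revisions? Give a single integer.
Constraint 1 (W + Y = U) on D(W)={1,2,4} D(Y)={1,3,6} D(U)={1,4,5,6,7,8}: U {1,4,5,6,7,8}->{4,5,7,8} => REVISION
Constraint 2 (V != U) on D(V)={1,3,4,6,7,8} D(U)={4,5,7,8}: no change => not a revision
Constraint 3 (W + Y = V) on D(W)={1,2,4} D(Y)={1,3,6} D(V)={1,3,4,6,7,8}: V {1,3,4,6,7,8}->{3,4,7,8} => REVISION
Total revisions = 2

Answer: 2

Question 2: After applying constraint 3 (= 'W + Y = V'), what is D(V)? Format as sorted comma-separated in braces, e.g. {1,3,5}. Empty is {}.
Constraint 1 (W + Y = U) on D(W)={1,2,4} D(Y)={1,3,6} D(U)={1,4,5,6,7,8}: U {1,4,5,6,7,8}->{4,5,7,8}
Constraint 2 (V != U) on D(V)={1,3,4,6,7,8} D(U)={4,5,7,8}: no change
Constraint 3 (W + Y = V) on D(W)={1,2,4} D(Y)={1,3,6} D(V)={1,3,4,6,7,8}: V {1,3,4,6,7,8}->{3,4,7,8}
So after constraint 3: D(V) = {3,4,7,8}

Answer: {3,4,7,8}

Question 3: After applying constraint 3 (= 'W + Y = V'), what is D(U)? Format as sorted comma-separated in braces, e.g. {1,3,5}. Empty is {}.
Constraint 1 (W + Y = U) on D(W)={1,2,4} D(Y)={1,3,6} D(U)={1,4,5,6,7,8}: U {1,4,5,6,7,8}->{4,5,7,8}
Constraint 2 (V != U) on D(V)={1,3,4,6,7,8} D(U)={4,5,7,8}: no change
Constraint 3 (W + Y = V) on D(W)={1,2,4} D(Y)={1,3,6} D(V)={1,3,4,6,7,8}: V {1,3,4,6,7,8}->{3,4,7,8}
So after constraint 3: D(U) = {4,5,7,8}

Answer: {4,5,7,8}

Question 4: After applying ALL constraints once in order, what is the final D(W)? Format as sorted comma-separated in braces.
Constraint 1 (W + Y = U) on D(W)={1,2,4} D(Y)={1,3,6} D(U)={1,4,5,6,7,8}: U {1,4,5,6,7,8}->{4,5,7,8}
Constraint 2 (V != U) on D(V)={1,3,4,6,7,8} D(U)={4,5,7,8}: no change
Constraint 3 (W + Y = V) on D(W)={1,2,4} D(Y)={1,3,6} D(V)={1,3,4,6,7,8}: V {1,3,4,6,7,8}->{3,4,7,8}
So after all 3 constraints: D(W) = {1,2,4}

Answer: {1,2,4}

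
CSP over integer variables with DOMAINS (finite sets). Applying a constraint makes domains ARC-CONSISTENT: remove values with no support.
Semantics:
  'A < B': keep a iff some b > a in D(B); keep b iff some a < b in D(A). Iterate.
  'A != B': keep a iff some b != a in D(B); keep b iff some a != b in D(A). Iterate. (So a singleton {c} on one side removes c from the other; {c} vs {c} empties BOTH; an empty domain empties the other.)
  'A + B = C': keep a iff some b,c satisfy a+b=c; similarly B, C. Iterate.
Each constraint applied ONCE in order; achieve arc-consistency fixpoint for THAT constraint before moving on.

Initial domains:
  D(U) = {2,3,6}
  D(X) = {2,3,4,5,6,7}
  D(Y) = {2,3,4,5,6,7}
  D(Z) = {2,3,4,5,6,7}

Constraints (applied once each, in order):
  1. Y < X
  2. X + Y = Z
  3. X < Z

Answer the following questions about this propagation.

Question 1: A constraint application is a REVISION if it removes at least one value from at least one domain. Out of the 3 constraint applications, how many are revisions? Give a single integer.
Answer: 2

Derivation:
Constraint 1 (Y < X) on D(Y)={2,3,4,5,6,7} D(X)={2,3,4,5,6,7}: Y {2,3,4,5,6,7}->{2,3,4,5,6}; X {2,3,4,5,6,7}->{3,4,5,6,7} => REVISION
Constraint 2 (X + Y = Z) on D(X)={3,4,5,6,7} D(Y)={2,3,4,5,6} D(Z)={2,3,4,5,6,7}: X {3,4,5,6,7}->{3,4,5}; Y {2,3,4,5,6}->{2,3,4}; Z {2,3,4,5,6,7}->{5,6,7} => REVISION
Constraint 3 (X < Z) on D(X)={3,4,5} D(Z)={5,6,7}: no change => not a revision
Total revisions = 2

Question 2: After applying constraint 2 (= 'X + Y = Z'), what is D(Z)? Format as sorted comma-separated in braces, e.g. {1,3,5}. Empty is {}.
Answer: {5,6,7}

Derivation:
Constraint 1 (Y < X) on D(Y)={2,3,4,5,6,7} D(X)={2,3,4,5,6,7}: Y {2,3,4,5,6,7}->{2,3,4,5,6}; X {2,3,4,5,6,7}->{3,4,5,6,7}
Constraint 2 (X + Y = Z) on D(X)={3,4,5,6,7} D(Y)={2,3,4,5,6} D(Z)={2,3,4,5,6,7}: X {3,4,5,6,7}->{3,4,5}; Y {2,3,4,5,6}->{2,3,4}; Z {2,3,4,5,6,7}->{5,6,7}
So after constraint 2: D(Z) = {5,6,7}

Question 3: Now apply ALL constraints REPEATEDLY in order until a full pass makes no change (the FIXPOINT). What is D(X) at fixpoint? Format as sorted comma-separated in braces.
Answer: {3,4,5}

Derivation:
pass 0 (initial): D(X)={2,3,4,5,6,7}
pass 1: X {2,3,4,5,6,7}->{3,4,5}; Y {2,3,4,5,6,7}->{2,3,4}; Z {2,3,4,5,6,7}->{5,6,7}
pass 2: no change
Fixpoint after 2 passes: D(X) = {3,4,5}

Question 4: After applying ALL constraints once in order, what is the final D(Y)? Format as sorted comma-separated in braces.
Constraint 1 (Y < X) on D(Y)={2,3,4,5,6,7} D(X)={2,3,4,5,6,7}: Y {2,3,4,5,6,7}->{2,3,4,5,6}; X {2,3,4,5,6,7}->{3,4,5,6,7}
Constraint 2 (X + Y = Z) on D(X)={3,4,5,6,7} D(Y)={2,3,4,5,6} D(Z)={2,3,4,5,6,7}: X {3,4,5,6,7}->{3,4,5}; Y {2,3,4,5,6}->{2,3,4}; Z {2,3,4,5,6,7}->{5,6,7}
Constraint 3 (X < Z) on D(X)={3,4,5} D(Z)={5,6,7}: no change
So after all 3 constraints: D(Y) = {2,3,4}

Answer: {2,3,4}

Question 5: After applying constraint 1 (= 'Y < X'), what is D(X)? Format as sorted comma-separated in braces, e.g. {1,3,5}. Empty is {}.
Constraint 1 (Y < X) on D(Y)={2,3,4,5,6,7} D(X)={2,3,4,5,6,7}: Y {2,3,4,5,6,7}->{2,3,4,5,6}; X {2,3,4,5,6,7}->{3,4,5,6,7}
So after constraint 1: D(X) = {3,4,5,6,7}

Answer: {3,4,5,6,7}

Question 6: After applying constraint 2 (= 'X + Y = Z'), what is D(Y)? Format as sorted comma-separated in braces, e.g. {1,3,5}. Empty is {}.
Constraint 1 (Y < X) on D(Y)={2,3,4,5,6,7} D(X)={2,3,4,5,6,7}: Y {2,3,4,5,6,7}->{2,3,4,5,6}; X {2,3,4,5,6,7}->{3,4,5,6,7}
Constraint 2 (X + Y = Z) on D(X)={3,4,5,6,7} D(Y)={2,3,4,5,6} D(Z)={2,3,4,5,6,7}: X {3,4,5,6,7}->{3,4,5}; Y {2,3,4,5,6}->{2,3,4}; Z {2,3,4,5,6,7}->{5,6,7}
So after constraint 2: D(Y) = {2,3,4}

Answer: {2,3,4}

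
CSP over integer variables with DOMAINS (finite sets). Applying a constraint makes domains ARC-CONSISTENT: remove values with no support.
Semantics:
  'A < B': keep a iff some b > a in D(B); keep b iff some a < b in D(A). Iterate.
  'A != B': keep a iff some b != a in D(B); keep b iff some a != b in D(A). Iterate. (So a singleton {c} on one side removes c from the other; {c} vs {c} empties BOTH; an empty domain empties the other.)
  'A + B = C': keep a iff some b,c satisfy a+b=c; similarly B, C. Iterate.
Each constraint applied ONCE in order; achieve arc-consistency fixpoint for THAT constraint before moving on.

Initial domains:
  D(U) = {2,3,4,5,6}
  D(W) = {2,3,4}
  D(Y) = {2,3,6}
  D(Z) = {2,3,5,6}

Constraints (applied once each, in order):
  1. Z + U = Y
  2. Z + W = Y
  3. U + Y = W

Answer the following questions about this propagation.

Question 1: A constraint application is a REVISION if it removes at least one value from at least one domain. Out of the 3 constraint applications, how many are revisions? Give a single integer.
Constraint 1 (Z + U = Y) on D(Z)={2,3,5,6} D(U)={2,3,4,5,6} D(Y)={2,3,6}: Z {2,3,5,6}->{2,3}; U {2,3,4,5,6}->{3,4}; Y {2,3,6}->{6} => REVISION
Constraint 2 (Z + W = Y) on D(Z)={2,3} D(W)={2,3,4} D(Y)={6}: W {2,3,4}->{3,4} => REVISION
Constraint 3 (U + Y = W) on D(U)={3,4} D(Y)={6} D(W)={3,4}: U {3,4}->{}; Y {6}->{}; W {3,4}->{} => REVISION
Total revisions = 3

Answer: 3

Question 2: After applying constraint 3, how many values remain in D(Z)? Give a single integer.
Constraint 1 (Z + U = Y) on D(Z)={2,3,5,6} D(U)={2,3,4,5,6} D(Y)={2,3,6}: Z {2,3,5,6}->{2,3}; U {2,3,4,5,6}->{3,4}; Y {2,3,6}->{6}
Constraint 2 (Z + W = Y) on D(Z)={2,3} D(W)={2,3,4} D(Y)={6}: W {2,3,4}->{3,4}
Constraint 3 (U + Y = W) on D(U)={3,4} D(Y)={6} D(W)={3,4}: U {3,4}->{}; Y {6}->{}; W {3,4}->{}
So after constraint 3: D(Z)={2,3}, size = 2

Answer: 2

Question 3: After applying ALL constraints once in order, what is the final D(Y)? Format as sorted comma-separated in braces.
Answer: {}

Derivation:
Constraint 1 (Z + U = Y) on D(Z)={2,3,5,6} D(U)={2,3,4,5,6} D(Y)={2,3,6}: Z {2,3,5,6}->{2,3}; U {2,3,4,5,6}->{3,4}; Y {2,3,6}->{6}
Constraint 2 (Z + W = Y) on D(Z)={2,3} D(W)={2,3,4} D(Y)={6}: W {2,3,4}->{3,4}
Constraint 3 (U + Y = W) on D(U)={3,4} D(Y)={6} D(W)={3,4}: U {3,4}->{}; Y {6}->{}; W {3,4}->{}
So after all 3 constraints: D(Y) = {}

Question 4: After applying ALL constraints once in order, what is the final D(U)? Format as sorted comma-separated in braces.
Constraint 1 (Z + U = Y) on D(Z)={2,3,5,6} D(U)={2,3,4,5,6} D(Y)={2,3,6}: Z {2,3,5,6}->{2,3}; U {2,3,4,5,6}->{3,4}; Y {2,3,6}->{6}
Constraint 2 (Z + W = Y) on D(Z)={2,3} D(W)={2,3,4} D(Y)={6}: W {2,3,4}->{3,4}
Constraint 3 (U + Y = W) on D(U)={3,4} D(Y)={6} D(W)={3,4}: U {3,4}->{}; Y {6}->{}; W {3,4}->{}
So after all 3 constraints: D(U) = {}

Answer: {}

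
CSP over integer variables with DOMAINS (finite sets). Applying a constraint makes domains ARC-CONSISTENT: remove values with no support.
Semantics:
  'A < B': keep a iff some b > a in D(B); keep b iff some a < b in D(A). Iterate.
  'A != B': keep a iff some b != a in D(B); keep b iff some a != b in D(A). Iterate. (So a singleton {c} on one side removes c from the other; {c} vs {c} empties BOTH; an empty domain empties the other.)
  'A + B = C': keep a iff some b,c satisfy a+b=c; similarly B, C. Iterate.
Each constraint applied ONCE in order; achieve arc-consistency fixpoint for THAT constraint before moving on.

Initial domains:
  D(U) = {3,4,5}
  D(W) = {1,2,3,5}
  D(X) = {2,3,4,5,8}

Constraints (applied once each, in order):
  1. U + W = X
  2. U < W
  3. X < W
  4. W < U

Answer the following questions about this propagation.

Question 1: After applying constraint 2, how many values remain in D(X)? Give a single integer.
Constraint 1 (U + W = X) on D(U)={3,4,5} D(W)={1,2,3,5} D(X)={2,3,4,5,8}: X {2,3,4,5,8}->{4,5,8}
Constraint 2 (U < W) on D(U)={3,4,5} D(W)={1,2,3,5}: U {3,4,5}->{3,4}; W {1,2,3,5}->{5}
So after constraint 2: D(X)={4,5,8}, size = 3

Answer: 3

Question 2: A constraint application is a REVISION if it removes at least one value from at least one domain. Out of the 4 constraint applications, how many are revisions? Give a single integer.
Answer: 4

Derivation:
Constraint 1 (U + W = X) on D(U)={3,4,5} D(W)={1,2,3,5} D(X)={2,3,4,5,8}: X {2,3,4,5,8}->{4,5,8} => REVISION
Constraint 2 (U < W) on D(U)={3,4,5} D(W)={1,2,3,5}: U {3,4,5}->{3,4}; W {1,2,3,5}->{5} => REVISION
Constraint 3 (X < W) on D(X)={4,5,8} D(W)={5}: X {4,5,8}->{4} => REVISION
Constraint 4 (W < U) on D(W)={5} D(U)={3,4}: W {5}->{}; U {3,4}->{} => REVISION
Total revisions = 4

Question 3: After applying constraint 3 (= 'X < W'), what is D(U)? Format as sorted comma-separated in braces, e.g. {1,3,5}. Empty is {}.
Constraint 1 (U + W = X) on D(U)={3,4,5} D(W)={1,2,3,5} D(X)={2,3,4,5,8}: X {2,3,4,5,8}->{4,5,8}
Constraint 2 (U < W) on D(U)={3,4,5} D(W)={1,2,3,5}: U {3,4,5}->{3,4}; W {1,2,3,5}->{5}
Constraint 3 (X < W) on D(X)={4,5,8} D(W)={5}: X {4,5,8}->{4}
So after constraint 3: D(U) = {3,4}

Answer: {3,4}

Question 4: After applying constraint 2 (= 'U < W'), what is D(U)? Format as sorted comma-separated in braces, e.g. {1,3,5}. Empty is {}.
Answer: {3,4}

Derivation:
Constraint 1 (U + W = X) on D(U)={3,4,5} D(W)={1,2,3,5} D(X)={2,3,4,5,8}: X {2,3,4,5,8}->{4,5,8}
Constraint 2 (U < W) on D(U)={3,4,5} D(W)={1,2,3,5}: U {3,4,5}->{3,4}; W {1,2,3,5}->{5}
So after constraint 2: D(U) = {3,4}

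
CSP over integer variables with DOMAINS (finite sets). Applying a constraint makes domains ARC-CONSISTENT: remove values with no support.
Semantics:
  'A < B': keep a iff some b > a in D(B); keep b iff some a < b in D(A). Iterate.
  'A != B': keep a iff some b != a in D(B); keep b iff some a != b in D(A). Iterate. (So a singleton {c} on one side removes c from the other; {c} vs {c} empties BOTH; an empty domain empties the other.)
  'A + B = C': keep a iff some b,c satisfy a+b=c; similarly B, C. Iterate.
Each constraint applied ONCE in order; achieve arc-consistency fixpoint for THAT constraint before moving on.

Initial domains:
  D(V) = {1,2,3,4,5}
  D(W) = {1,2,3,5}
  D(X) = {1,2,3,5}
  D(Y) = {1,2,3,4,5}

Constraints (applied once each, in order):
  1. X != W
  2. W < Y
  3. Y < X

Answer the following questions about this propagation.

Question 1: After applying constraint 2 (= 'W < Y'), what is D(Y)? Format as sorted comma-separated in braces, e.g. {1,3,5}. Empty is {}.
Constraint 1 (X != W) on D(X)={1,2,3,5} D(W)={1,2,3,5}: no change
Constraint 2 (W < Y) on D(W)={1,2,3,5} D(Y)={1,2,3,4,5}: W {1,2,3,5}->{1,2,3}; Y {1,2,3,4,5}->{2,3,4,5}
So after constraint 2: D(Y) = {2,3,4,5}

Answer: {2,3,4,5}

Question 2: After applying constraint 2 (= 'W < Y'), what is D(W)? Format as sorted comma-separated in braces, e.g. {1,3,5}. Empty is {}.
Answer: {1,2,3}

Derivation:
Constraint 1 (X != W) on D(X)={1,2,3,5} D(W)={1,2,3,5}: no change
Constraint 2 (W < Y) on D(W)={1,2,3,5} D(Y)={1,2,3,4,5}: W {1,2,3,5}->{1,2,3}; Y {1,2,3,4,5}->{2,3,4,5}
So after constraint 2: D(W) = {1,2,3}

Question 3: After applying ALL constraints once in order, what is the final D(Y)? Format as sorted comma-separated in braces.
Constraint 1 (X != W) on D(X)={1,2,3,5} D(W)={1,2,3,5}: no change
Constraint 2 (W < Y) on D(W)={1,2,3,5} D(Y)={1,2,3,4,5}: W {1,2,3,5}->{1,2,3}; Y {1,2,3,4,5}->{2,3,4,5}
Constraint 3 (Y < X) on D(Y)={2,3,4,5} D(X)={1,2,3,5}: Y {2,3,4,5}->{2,3,4}; X {1,2,3,5}->{3,5}
So after all 3 constraints: D(Y) = {2,3,4}

Answer: {2,3,4}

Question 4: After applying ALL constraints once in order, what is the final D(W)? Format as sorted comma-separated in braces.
Answer: {1,2,3}

Derivation:
Constraint 1 (X != W) on D(X)={1,2,3,5} D(W)={1,2,3,5}: no change
Constraint 2 (W < Y) on D(W)={1,2,3,5} D(Y)={1,2,3,4,5}: W {1,2,3,5}->{1,2,3}; Y {1,2,3,4,5}->{2,3,4,5}
Constraint 3 (Y < X) on D(Y)={2,3,4,5} D(X)={1,2,3,5}: Y {2,3,4,5}->{2,3,4}; X {1,2,3,5}->{3,5}
So after all 3 constraints: D(W) = {1,2,3}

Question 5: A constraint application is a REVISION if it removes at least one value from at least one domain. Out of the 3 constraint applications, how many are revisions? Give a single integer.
Answer: 2

Derivation:
Constraint 1 (X != W) on D(X)={1,2,3,5} D(W)={1,2,3,5}: no change => not a revision
Constraint 2 (W < Y) on D(W)={1,2,3,5} D(Y)={1,2,3,4,5}: W {1,2,3,5}->{1,2,3}; Y {1,2,3,4,5}->{2,3,4,5} => REVISION
Constraint 3 (Y < X) on D(Y)={2,3,4,5} D(X)={1,2,3,5}: Y {2,3,4,5}->{2,3,4}; X {1,2,3,5}->{3,5} => REVISION
Total revisions = 2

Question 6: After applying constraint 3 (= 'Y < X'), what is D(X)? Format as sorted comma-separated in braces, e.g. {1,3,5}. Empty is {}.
Answer: {3,5}

Derivation:
Constraint 1 (X != W) on D(X)={1,2,3,5} D(W)={1,2,3,5}: no change
Constraint 2 (W < Y) on D(W)={1,2,3,5} D(Y)={1,2,3,4,5}: W {1,2,3,5}->{1,2,3}; Y {1,2,3,4,5}->{2,3,4,5}
Constraint 3 (Y < X) on D(Y)={2,3,4,5} D(X)={1,2,3,5}: Y {2,3,4,5}->{2,3,4}; X {1,2,3,5}->{3,5}
So after constraint 3: D(X) = {3,5}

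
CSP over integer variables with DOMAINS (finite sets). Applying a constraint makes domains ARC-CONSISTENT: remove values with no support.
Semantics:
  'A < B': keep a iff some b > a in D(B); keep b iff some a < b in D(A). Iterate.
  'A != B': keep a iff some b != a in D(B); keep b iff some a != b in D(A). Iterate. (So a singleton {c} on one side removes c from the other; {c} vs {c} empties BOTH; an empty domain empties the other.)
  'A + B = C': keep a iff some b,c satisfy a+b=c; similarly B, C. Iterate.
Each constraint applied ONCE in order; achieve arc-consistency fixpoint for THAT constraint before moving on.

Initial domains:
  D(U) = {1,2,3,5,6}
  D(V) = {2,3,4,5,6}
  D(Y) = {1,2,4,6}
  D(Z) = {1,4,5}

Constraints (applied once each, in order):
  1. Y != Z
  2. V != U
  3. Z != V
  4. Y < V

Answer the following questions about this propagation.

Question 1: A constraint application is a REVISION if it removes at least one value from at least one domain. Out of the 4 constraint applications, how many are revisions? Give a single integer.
Constraint 1 (Y != Z) on D(Y)={1,2,4,6} D(Z)={1,4,5}: no change => not a revision
Constraint 2 (V != U) on D(V)={2,3,4,5,6} D(U)={1,2,3,5,6}: no change => not a revision
Constraint 3 (Z != V) on D(Z)={1,4,5} D(V)={2,3,4,5,6}: no change => not a revision
Constraint 4 (Y < V) on D(Y)={1,2,4,6} D(V)={2,3,4,5,6}: Y {1,2,4,6}->{1,2,4} => REVISION
Total revisions = 1

Answer: 1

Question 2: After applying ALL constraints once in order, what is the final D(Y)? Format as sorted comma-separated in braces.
Answer: {1,2,4}

Derivation:
Constraint 1 (Y != Z) on D(Y)={1,2,4,6} D(Z)={1,4,5}: no change
Constraint 2 (V != U) on D(V)={2,3,4,5,6} D(U)={1,2,3,5,6}: no change
Constraint 3 (Z != V) on D(Z)={1,4,5} D(V)={2,3,4,5,6}: no change
Constraint 4 (Y < V) on D(Y)={1,2,4,6} D(V)={2,3,4,5,6}: Y {1,2,4,6}->{1,2,4}
So after all 4 constraints: D(Y) = {1,2,4}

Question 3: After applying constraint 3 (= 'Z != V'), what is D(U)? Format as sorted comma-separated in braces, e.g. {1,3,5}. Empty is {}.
Constraint 1 (Y != Z) on D(Y)={1,2,4,6} D(Z)={1,4,5}: no change
Constraint 2 (V != U) on D(V)={2,3,4,5,6} D(U)={1,2,3,5,6}: no change
Constraint 3 (Z != V) on D(Z)={1,4,5} D(V)={2,3,4,5,6}: no change
So after constraint 3: D(U) = {1,2,3,5,6}

Answer: {1,2,3,5,6}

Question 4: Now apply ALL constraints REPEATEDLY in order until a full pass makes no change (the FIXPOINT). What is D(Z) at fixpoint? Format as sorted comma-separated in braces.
pass 0 (initial): D(Z)={1,4,5}
pass 1: Y {1,2,4,6}->{1,2,4}
pass 2: no change
Fixpoint after 2 passes: D(Z) = {1,4,5}

Answer: {1,4,5}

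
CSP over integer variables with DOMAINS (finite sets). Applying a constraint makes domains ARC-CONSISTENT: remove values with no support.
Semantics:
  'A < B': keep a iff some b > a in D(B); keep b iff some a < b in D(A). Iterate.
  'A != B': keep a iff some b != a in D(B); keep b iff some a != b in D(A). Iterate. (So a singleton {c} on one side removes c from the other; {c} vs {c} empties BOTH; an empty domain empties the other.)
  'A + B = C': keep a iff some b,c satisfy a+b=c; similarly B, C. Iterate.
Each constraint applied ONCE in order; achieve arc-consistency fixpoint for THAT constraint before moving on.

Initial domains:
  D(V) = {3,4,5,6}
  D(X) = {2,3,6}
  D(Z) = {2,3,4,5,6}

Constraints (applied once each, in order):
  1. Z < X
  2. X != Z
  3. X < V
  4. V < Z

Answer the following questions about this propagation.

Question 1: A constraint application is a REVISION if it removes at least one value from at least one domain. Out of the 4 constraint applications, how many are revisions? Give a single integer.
Answer: 3

Derivation:
Constraint 1 (Z < X) on D(Z)={2,3,4,5,6} D(X)={2,3,6}: Z {2,3,4,5,6}->{2,3,4,5}; X {2,3,6}->{3,6} => REVISION
Constraint 2 (X != Z) on D(X)={3,6} D(Z)={2,3,4,5}: no change => not a revision
Constraint 3 (X < V) on D(X)={3,6} D(V)={3,4,5,6}: X {3,6}->{3}; V {3,4,5,6}->{4,5,6} => REVISION
Constraint 4 (V < Z) on D(V)={4,5,6} D(Z)={2,3,4,5}: V {4,5,6}->{4}; Z {2,3,4,5}->{5} => REVISION
Total revisions = 3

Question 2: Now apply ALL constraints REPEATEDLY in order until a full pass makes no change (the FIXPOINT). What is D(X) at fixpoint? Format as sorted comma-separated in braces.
Answer: {}

Derivation:
pass 0 (initial): D(X)={2,3,6}
pass 1: V {3,4,5,6}->{4}; X {2,3,6}->{3}; Z {2,3,4,5,6}->{5}
pass 2: V {4}->{}; X {3}->{}; Z {5}->{}
pass 3: no change
Fixpoint after 3 passes: D(X) = {}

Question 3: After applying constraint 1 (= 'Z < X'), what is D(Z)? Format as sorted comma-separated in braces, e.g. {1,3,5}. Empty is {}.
Answer: {2,3,4,5}

Derivation:
Constraint 1 (Z < X) on D(Z)={2,3,4,5,6} D(X)={2,3,6}: Z {2,3,4,5,6}->{2,3,4,5}; X {2,3,6}->{3,6}
So after constraint 1: D(Z) = {2,3,4,5}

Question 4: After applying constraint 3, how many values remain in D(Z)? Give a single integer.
Constraint 1 (Z < X) on D(Z)={2,3,4,5,6} D(X)={2,3,6}: Z {2,3,4,5,6}->{2,3,4,5}; X {2,3,6}->{3,6}
Constraint 2 (X != Z) on D(X)={3,6} D(Z)={2,3,4,5}: no change
Constraint 3 (X < V) on D(X)={3,6} D(V)={3,4,5,6}: X {3,6}->{3}; V {3,4,5,6}->{4,5,6}
So after constraint 3: D(Z)={2,3,4,5}, size = 4

Answer: 4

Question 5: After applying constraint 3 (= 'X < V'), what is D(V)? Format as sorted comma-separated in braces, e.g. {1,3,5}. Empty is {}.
Answer: {4,5,6}

Derivation:
Constraint 1 (Z < X) on D(Z)={2,3,4,5,6} D(X)={2,3,6}: Z {2,3,4,5,6}->{2,3,4,5}; X {2,3,6}->{3,6}
Constraint 2 (X != Z) on D(X)={3,6} D(Z)={2,3,4,5}: no change
Constraint 3 (X < V) on D(X)={3,6} D(V)={3,4,5,6}: X {3,6}->{3}; V {3,4,5,6}->{4,5,6}
So after constraint 3: D(V) = {4,5,6}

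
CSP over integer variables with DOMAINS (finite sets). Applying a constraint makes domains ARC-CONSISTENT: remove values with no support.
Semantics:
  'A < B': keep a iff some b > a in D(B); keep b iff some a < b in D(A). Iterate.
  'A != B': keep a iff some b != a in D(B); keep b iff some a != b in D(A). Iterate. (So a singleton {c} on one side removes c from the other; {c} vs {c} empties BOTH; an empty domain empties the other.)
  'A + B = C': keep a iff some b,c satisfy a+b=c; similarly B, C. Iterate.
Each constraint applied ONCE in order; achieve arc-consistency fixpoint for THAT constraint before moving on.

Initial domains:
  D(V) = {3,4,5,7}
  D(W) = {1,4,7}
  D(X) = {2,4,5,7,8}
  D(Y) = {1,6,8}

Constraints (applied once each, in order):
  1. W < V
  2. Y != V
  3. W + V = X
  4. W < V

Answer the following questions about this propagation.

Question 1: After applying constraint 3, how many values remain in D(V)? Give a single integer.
Answer: 3

Derivation:
Constraint 1 (W < V) on D(W)={1,4,7} D(V)={3,4,5,7}: W {1,4,7}->{1,4}
Constraint 2 (Y != V) on D(Y)={1,6,8} D(V)={3,4,5,7}: no change
Constraint 3 (W + V = X) on D(W)={1,4} D(V)={3,4,5,7} D(X)={2,4,5,7,8}: V {3,4,5,7}->{3,4,7}; X {2,4,5,7,8}->{4,5,7,8}
So after constraint 3: D(V)={3,4,7}, size = 3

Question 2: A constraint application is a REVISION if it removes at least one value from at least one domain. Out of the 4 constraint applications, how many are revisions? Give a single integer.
Constraint 1 (W < V) on D(W)={1,4,7} D(V)={3,4,5,7}: W {1,4,7}->{1,4} => REVISION
Constraint 2 (Y != V) on D(Y)={1,6,8} D(V)={3,4,5,7}: no change => not a revision
Constraint 3 (W + V = X) on D(W)={1,4} D(V)={3,4,5,7} D(X)={2,4,5,7,8}: V {3,4,5,7}->{3,4,7}; X {2,4,5,7,8}->{4,5,7,8} => REVISION
Constraint 4 (W < V) on D(W)={1,4} D(V)={3,4,7}: no change => not a revision
Total revisions = 2

Answer: 2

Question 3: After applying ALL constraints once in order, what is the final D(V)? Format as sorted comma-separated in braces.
Constraint 1 (W < V) on D(W)={1,4,7} D(V)={3,4,5,7}: W {1,4,7}->{1,4}
Constraint 2 (Y != V) on D(Y)={1,6,8} D(V)={3,4,5,7}: no change
Constraint 3 (W + V = X) on D(W)={1,4} D(V)={3,4,5,7} D(X)={2,4,5,7,8}: V {3,4,5,7}->{3,4,7}; X {2,4,5,7,8}->{4,5,7,8}
Constraint 4 (W < V) on D(W)={1,4} D(V)={3,4,7}: no change
So after all 4 constraints: D(V) = {3,4,7}

Answer: {3,4,7}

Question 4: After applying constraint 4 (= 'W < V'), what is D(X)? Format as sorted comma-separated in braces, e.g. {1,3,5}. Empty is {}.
Constraint 1 (W < V) on D(W)={1,4,7} D(V)={3,4,5,7}: W {1,4,7}->{1,4}
Constraint 2 (Y != V) on D(Y)={1,6,8} D(V)={3,4,5,7}: no change
Constraint 3 (W + V = X) on D(W)={1,4} D(V)={3,4,5,7} D(X)={2,4,5,7,8}: V {3,4,5,7}->{3,4,7}; X {2,4,5,7,8}->{4,5,7,8}
Constraint 4 (W < V) on D(W)={1,4} D(V)={3,4,7}: no change
So after constraint 4: D(X) = {4,5,7,8}

Answer: {4,5,7,8}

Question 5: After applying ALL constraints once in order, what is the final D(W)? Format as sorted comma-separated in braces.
Answer: {1,4}

Derivation:
Constraint 1 (W < V) on D(W)={1,4,7} D(V)={3,4,5,7}: W {1,4,7}->{1,4}
Constraint 2 (Y != V) on D(Y)={1,6,8} D(V)={3,4,5,7}: no change
Constraint 3 (W + V = X) on D(W)={1,4} D(V)={3,4,5,7} D(X)={2,4,5,7,8}: V {3,4,5,7}->{3,4,7}; X {2,4,5,7,8}->{4,5,7,8}
Constraint 4 (W < V) on D(W)={1,4} D(V)={3,4,7}: no change
So after all 4 constraints: D(W) = {1,4}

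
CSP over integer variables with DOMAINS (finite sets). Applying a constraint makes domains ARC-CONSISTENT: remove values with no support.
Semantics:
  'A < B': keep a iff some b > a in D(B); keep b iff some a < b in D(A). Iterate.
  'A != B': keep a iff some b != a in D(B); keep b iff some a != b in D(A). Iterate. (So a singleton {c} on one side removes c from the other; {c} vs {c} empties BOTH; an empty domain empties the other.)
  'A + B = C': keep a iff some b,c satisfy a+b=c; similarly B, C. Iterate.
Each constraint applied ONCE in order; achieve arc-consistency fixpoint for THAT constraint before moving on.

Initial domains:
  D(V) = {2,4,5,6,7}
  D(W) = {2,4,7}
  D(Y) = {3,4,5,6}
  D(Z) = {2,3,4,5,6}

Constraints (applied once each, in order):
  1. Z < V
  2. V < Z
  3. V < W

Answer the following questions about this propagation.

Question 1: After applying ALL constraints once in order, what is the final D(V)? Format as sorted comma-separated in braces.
Answer: {4,5}

Derivation:
Constraint 1 (Z < V) on D(Z)={2,3,4,5,6} D(V)={2,4,5,6,7}: V {2,4,5,6,7}->{4,5,6,7}
Constraint 2 (V < Z) on D(V)={4,5,6,7} D(Z)={2,3,4,5,6}: V {4,5,6,7}->{4,5}; Z {2,3,4,5,6}->{5,6}
Constraint 3 (V < W) on D(V)={4,5} D(W)={2,4,7}: W {2,4,7}->{7}
So after all 3 constraints: D(V) = {4,5}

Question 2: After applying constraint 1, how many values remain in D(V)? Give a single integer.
Answer: 4

Derivation:
Constraint 1 (Z < V) on D(Z)={2,3,4,5,6} D(V)={2,4,5,6,7}: V {2,4,5,6,7}->{4,5,6,7}
So after constraint 1: D(V)={4,5,6,7}, size = 4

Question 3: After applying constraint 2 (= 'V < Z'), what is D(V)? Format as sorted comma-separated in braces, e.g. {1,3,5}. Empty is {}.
Answer: {4,5}

Derivation:
Constraint 1 (Z < V) on D(Z)={2,3,4,5,6} D(V)={2,4,5,6,7}: V {2,4,5,6,7}->{4,5,6,7}
Constraint 2 (V < Z) on D(V)={4,5,6,7} D(Z)={2,3,4,5,6}: V {4,5,6,7}->{4,5}; Z {2,3,4,5,6}->{5,6}
So after constraint 2: D(V) = {4,5}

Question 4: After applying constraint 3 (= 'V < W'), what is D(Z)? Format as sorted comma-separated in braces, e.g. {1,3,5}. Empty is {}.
Answer: {5,6}

Derivation:
Constraint 1 (Z < V) on D(Z)={2,3,4,5,6} D(V)={2,4,5,6,7}: V {2,4,5,6,7}->{4,5,6,7}
Constraint 2 (V < Z) on D(V)={4,5,6,7} D(Z)={2,3,4,5,6}: V {4,5,6,7}->{4,5}; Z {2,3,4,5,6}->{5,6}
Constraint 3 (V < W) on D(V)={4,5} D(W)={2,4,7}: W {2,4,7}->{7}
So after constraint 3: D(Z) = {5,6}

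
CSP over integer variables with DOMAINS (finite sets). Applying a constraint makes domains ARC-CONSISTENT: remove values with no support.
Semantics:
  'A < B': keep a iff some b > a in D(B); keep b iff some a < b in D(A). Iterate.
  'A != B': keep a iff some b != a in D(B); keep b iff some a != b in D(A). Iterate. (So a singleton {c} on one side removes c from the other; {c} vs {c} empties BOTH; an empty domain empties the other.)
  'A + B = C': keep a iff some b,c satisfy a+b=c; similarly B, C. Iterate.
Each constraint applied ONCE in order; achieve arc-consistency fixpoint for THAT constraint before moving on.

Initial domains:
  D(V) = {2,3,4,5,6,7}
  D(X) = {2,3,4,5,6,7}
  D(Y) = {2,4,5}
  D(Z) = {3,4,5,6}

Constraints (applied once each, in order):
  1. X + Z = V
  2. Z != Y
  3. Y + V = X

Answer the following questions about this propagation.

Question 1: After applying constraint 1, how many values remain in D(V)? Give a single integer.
Answer: 3

Derivation:
Constraint 1 (X + Z = V) on D(X)={2,3,4,5,6,7} D(Z)={3,4,5,6} D(V)={2,3,4,5,6,7}: X {2,3,4,5,6,7}->{2,3,4}; Z {3,4,5,6}->{3,4,5}; V {2,3,4,5,6,7}->{5,6,7}
So after constraint 1: D(V)={5,6,7}, size = 3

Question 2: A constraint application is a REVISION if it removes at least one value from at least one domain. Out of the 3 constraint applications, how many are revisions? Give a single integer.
Constraint 1 (X + Z = V) on D(X)={2,3,4,5,6,7} D(Z)={3,4,5,6} D(V)={2,3,4,5,6,7}: X {2,3,4,5,6,7}->{2,3,4}; Z {3,4,5,6}->{3,4,5}; V {2,3,4,5,6,7}->{5,6,7} => REVISION
Constraint 2 (Z != Y) on D(Z)={3,4,5} D(Y)={2,4,5}: no change => not a revision
Constraint 3 (Y + V = X) on D(Y)={2,4,5} D(V)={5,6,7} D(X)={2,3,4}: Y {2,4,5}->{}; V {5,6,7}->{}; X {2,3,4}->{} => REVISION
Total revisions = 2

Answer: 2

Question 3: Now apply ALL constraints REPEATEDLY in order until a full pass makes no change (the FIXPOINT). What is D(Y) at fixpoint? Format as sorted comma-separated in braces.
Answer: {}

Derivation:
pass 0 (initial): D(Y)={2,4,5}
pass 1: V {2,3,4,5,6,7}->{}; X {2,3,4,5,6,7}->{}; Y {2,4,5}->{}; Z {3,4,5,6}->{3,4,5}
pass 2: Z {3,4,5}->{}
pass 3: no change
Fixpoint after 3 passes: D(Y) = {}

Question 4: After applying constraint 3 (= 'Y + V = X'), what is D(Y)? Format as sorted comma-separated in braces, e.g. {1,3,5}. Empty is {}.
Constraint 1 (X + Z = V) on D(X)={2,3,4,5,6,7} D(Z)={3,4,5,6} D(V)={2,3,4,5,6,7}: X {2,3,4,5,6,7}->{2,3,4}; Z {3,4,5,6}->{3,4,5}; V {2,3,4,5,6,7}->{5,6,7}
Constraint 2 (Z != Y) on D(Z)={3,4,5} D(Y)={2,4,5}: no change
Constraint 3 (Y + V = X) on D(Y)={2,4,5} D(V)={5,6,7} D(X)={2,3,4}: Y {2,4,5}->{}; V {5,6,7}->{}; X {2,3,4}->{}
So after constraint 3: D(Y) = {}

Answer: {}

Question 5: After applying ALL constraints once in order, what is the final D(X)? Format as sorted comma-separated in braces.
Constraint 1 (X + Z = V) on D(X)={2,3,4,5,6,7} D(Z)={3,4,5,6} D(V)={2,3,4,5,6,7}: X {2,3,4,5,6,7}->{2,3,4}; Z {3,4,5,6}->{3,4,5}; V {2,3,4,5,6,7}->{5,6,7}
Constraint 2 (Z != Y) on D(Z)={3,4,5} D(Y)={2,4,5}: no change
Constraint 3 (Y + V = X) on D(Y)={2,4,5} D(V)={5,6,7} D(X)={2,3,4}: Y {2,4,5}->{}; V {5,6,7}->{}; X {2,3,4}->{}
So after all 3 constraints: D(X) = {}

Answer: {}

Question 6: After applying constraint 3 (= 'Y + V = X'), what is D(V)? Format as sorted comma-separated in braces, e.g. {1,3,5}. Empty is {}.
Answer: {}

Derivation:
Constraint 1 (X + Z = V) on D(X)={2,3,4,5,6,7} D(Z)={3,4,5,6} D(V)={2,3,4,5,6,7}: X {2,3,4,5,6,7}->{2,3,4}; Z {3,4,5,6}->{3,4,5}; V {2,3,4,5,6,7}->{5,6,7}
Constraint 2 (Z != Y) on D(Z)={3,4,5} D(Y)={2,4,5}: no change
Constraint 3 (Y + V = X) on D(Y)={2,4,5} D(V)={5,6,7} D(X)={2,3,4}: Y {2,4,5}->{}; V {5,6,7}->{}; X {2,3,4}->{}
So after constraint 3: D(V) = {}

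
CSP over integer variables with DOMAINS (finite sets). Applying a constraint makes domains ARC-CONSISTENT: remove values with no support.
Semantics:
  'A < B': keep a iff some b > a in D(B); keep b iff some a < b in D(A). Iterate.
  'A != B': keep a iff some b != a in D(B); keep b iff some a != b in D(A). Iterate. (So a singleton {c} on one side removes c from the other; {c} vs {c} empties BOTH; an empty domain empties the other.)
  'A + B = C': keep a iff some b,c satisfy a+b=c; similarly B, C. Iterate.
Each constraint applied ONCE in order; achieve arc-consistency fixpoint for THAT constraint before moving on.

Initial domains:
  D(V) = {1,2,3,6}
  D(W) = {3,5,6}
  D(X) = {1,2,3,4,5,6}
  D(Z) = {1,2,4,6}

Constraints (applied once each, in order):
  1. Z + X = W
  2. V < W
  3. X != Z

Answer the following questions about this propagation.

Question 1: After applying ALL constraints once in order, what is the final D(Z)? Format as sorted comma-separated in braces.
Constraint 1 (Z + X = W) on D(Z)={1,2,4,6} D(X)={1,2,3,4,5,6} D(W)={3,5,6}: Z {1,2,4,6}->{1,2,4}; X {1,2,3,4,5,6}->{1,2,3,4,5}
Constraint 2 (V < W) on D(V)={1,2,3,6} D(W)={3,5,6}: V {1,2,3,6}->{1,2,3}
Constraint 3 (X != Z) on D(X)={1,2,3,4,5} D(Z)={1,2,4}: no change
So after all 3 constraints: D(Z) = {1,2,4}

Answer: {1,2,4}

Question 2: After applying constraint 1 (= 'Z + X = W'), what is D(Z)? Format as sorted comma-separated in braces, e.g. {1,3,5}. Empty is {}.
Answer: {1,2,4}

Derivation:
Constraint 1 (Z + X = W) on D(Z)={1,2,4,6} D(X)={1,2,3,4,5,6} D(W)={3,5,6}: Z {1,2,4,6}->{1,2,4}; X {1,2,3,4,5,6}->{1,2,3,4,5}
So after constraint 1: D(Z) = {1,2,4}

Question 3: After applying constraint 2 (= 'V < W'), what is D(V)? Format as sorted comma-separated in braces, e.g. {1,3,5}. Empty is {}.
Constraint 1 (Z + X = W) on D(Z)={1,2,4,6} D(X)={1,2,3,4,5,6} D(W)={3,5,6}: Z {1,2,4,6}->{1,2,4}; X {1,2,3,4,5,6}->{1,2,3,4,5}
Constraint 2 (V < W) on D(V)={1,2,3,6} D(W)={3,5,6}: V {1,2,3,6}->{1,2,3}
So after constraint 2: D(V) = {1,2,3}

Answer: {1,2,3}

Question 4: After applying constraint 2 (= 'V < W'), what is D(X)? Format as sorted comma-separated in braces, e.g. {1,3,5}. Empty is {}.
Answer: {1,2,3,4,5}

Derivation:
Constraint 1 (Z + X = W) on D(Z)={1,2,4,6} D(X)={1,2,3,4,5,6} D(W)={3,5,6}: Z {1,2,4,6}->{1,2,4}; X {1,2,3,4,5,6}->{1,2,3,4,5}
Constraint 2 (V < W) on D(V)={1,2,3,6} D(W)={3,5,6}: V {1,2,3,6}->{1,2,3}
So after constraint 2: D(X) = {1,2,3,4,5}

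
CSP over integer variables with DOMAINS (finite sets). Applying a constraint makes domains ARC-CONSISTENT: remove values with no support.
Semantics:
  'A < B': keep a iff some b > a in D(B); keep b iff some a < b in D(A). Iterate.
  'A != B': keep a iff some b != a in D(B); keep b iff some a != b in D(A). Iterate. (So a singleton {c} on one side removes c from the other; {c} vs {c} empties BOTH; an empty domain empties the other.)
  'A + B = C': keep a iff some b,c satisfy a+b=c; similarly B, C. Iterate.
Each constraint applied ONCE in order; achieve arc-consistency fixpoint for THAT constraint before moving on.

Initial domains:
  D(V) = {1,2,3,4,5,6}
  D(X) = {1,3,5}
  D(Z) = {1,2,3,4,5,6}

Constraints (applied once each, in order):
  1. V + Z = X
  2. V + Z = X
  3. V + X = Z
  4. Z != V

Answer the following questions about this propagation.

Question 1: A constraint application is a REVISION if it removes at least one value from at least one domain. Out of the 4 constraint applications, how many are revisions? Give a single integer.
Answer: 2

Derivation:
Constraint 1 (V + Z = X) on D(V)={1,2,3,4,5,6} D(Z)={1,2,3,4,5,6} D(X)={1,3,5}: V {1,2,3,4,5,6}->{1,2,3,4}; Z {1,2,3,4,5,6}->{1,2,3,4}; X {1,3,5}->{3,5} => REVISION
Constraint 2 (V + Z = X) on D(V)={1,2,3,4} D(Z)={1,2,3,4} D(X)={3,5}: no change => not a revision
Constraint 3 (V + X = Z) on D(V)={1,2,3,4} D(X)={3,5} D(Z)={1,2,3,4}: V {1,2,3,4}->{1}; X {3,5}->{3}; Z {1,2,3,4}->{4} => REVISION
Constraint 4 (Z != V) on D(Z)={4} D(V)={1}: no change => not a revision
Total revisions = 2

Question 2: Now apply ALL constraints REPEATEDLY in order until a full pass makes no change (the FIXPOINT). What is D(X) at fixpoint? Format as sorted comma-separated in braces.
Answer: {}

Derivation:
pass 0 (initial): D(X)={1,3,5}
pass 1: V {1,2,3,4,5,6}->{1}; X {1,3,5}->{3}; Z {1,2,3,4,5,6}->{4}
pass 2: V {1}->{}; X {3}->{}; Z {4}->{}
pass 3: no change
Fixpoint after 3 passes: D(X) = {}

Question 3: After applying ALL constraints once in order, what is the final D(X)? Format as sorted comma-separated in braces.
Constraint 1 (V + Z = X) on D(V)={1,2,3,4,5,6} D(Z)={1,2,3,4,5,6} D(X)={1,3,5}: V {1,2,3,4,5,6}->{1,2,3,4}; Z {1,2,3,4,5,6}->{1,2,3,4}; X {1,3,5}->{3,5}
Constraint 2 (V + Z = X) on D(V)={1,2,3,4} D(Z)={1,2,3,4} D(X)={3,5}: no change
Constraint 3 (V + X = Z) on D(V)={1,2,3,4} D(X)={3,5} D(Z)={1,2,3,4}: V {1,2,3,4}->{1}; X {3,5}->{3}; Z {1,2,3,4}->{4}
Constraint 4 (Z != V) on D(Z)={4} D(V)={1}: no change
So after all 4 constraints: D(X) = {3}

Answer: {3}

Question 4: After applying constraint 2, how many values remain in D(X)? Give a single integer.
Constraint 1 (V + Z = X) on D(V)={1,2,3,4,5,6} D(Z)={1,2,3,4,5,6} D(X)={1,3,5}: V {1,2,3,4,5,6}->{1,2,3,4}; Z {1,2,3,4,5,6}->{1,2,3,4}; X {1,3,5}->{3,5}
Constraint 2 (V + Z = X) on D(V)={1,2,3,4} D(Z)={1,2,3,4} D(X)={3,5}: no change
So after constraint 2: D(X)={3,5}, size = 2

Answer: 2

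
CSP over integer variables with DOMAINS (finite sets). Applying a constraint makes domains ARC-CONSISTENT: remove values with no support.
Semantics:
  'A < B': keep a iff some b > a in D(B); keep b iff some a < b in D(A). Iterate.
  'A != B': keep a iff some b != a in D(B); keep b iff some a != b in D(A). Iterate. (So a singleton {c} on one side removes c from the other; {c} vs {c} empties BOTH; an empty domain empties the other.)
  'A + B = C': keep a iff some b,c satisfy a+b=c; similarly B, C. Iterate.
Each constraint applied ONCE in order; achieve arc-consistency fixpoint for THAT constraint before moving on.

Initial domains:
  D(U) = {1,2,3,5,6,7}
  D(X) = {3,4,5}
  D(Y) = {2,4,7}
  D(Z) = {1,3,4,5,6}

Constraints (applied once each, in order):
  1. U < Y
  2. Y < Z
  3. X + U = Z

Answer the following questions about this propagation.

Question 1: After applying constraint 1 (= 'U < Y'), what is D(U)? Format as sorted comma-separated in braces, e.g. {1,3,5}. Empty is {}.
Constraint 1 (U < Y) on D(U)={1,2,3,5,6,7} D(Y)={2,4,7}: U {1,2,3,5,6,7}->{1,2,3,5,6}
So after constraint 1: D(U) = {1,2,3,5,6}

Answer: {1,2,3,5,6}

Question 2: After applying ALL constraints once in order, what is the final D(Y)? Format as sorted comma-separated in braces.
Answer: {2,4}

Derivation:
Constraint 1 (U < Y) on D(U)={1,2,3,5,6,7} D(Y)={2,4,7}: U {1,2,3,5,6,7}->{1,2,3,5,6}
Constraint 2 (Y < Z) on D(Y)={2,4,7} D(Z)={1,3,4,5,6}: Y {2,4,7}->{2,4}; Z {1,3,4,5,6}->{3,4,5,6}
Constraint 3 (X + U = Z) on D(X)={3,4,5} D(U)={1,2,3,5,6} D(Z)={3,4,5,6}: U {1,2,3,5,6}->{1,2,3}; Z {3,4,5,6}->{4,5,6}
So after all 3 constraints: D(Y) = {2,4}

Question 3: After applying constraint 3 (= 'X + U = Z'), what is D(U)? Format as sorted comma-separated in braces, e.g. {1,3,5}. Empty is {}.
Constraint 1 (U < Y) on D(U)={1,2,3,5,6,7} D(Y)={2,4,7}: U {1,2,3,5,6,7}->{1,2,3,5,6}
Constraint 2 (Y < Z) on D(Y)={2,4,7} D(Z)={1,3,4,5,6}: Y {2,4,7}->{2,4}; Z {1,3,4,5,6}->{3,4,5,6}
Constraint 3 (X + U = Z) on D(X)={3,4,5} D(U)={1,2,3,5,6} D(Z)={3,4,5,6}: U {1,2,3,5,6}->{1,2,3}; Z {3,4,5,6}->{4,5,6}
So after constraint 3: D(U) = {1,2,3}

Answer: {1,2,3}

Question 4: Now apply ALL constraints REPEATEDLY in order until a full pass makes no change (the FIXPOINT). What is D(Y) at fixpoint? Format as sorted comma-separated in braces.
pass 0 (initial): D(Y)={2,4,7}
pass 1: U {1,2,3,5,6,7}->{1,2,3}; Y {2,4,7}->{2,4}; Z {1,3,4,5,6}->{4,5,6}
pass 2: no change
Fixpoint after 2 passes: D(Y) = {2,4}

Answer: {2,4}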